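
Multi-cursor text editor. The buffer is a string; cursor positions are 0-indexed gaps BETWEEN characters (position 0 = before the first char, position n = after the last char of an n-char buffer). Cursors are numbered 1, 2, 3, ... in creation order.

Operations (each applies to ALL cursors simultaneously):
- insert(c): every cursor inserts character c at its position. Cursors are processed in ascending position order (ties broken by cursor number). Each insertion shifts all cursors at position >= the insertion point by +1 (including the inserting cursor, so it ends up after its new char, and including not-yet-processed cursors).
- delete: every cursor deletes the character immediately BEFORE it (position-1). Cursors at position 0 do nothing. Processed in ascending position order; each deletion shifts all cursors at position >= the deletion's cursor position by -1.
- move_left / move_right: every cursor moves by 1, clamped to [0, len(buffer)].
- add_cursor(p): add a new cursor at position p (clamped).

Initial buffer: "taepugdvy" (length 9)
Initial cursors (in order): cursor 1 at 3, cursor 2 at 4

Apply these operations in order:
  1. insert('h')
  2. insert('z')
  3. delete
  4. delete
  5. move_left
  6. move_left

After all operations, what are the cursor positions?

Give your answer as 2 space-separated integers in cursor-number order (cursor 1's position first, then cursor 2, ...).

After op 1 (insert('h')): buffer="taehphugdvy" (len 11), cursors c1@4 c2@6, authorship ...1.2.....
After op 2 (insert('z')): buffer="taehzphzugdvy" (len 13), cursors c1@5 c2@8, authorship ...11.22.....
After op 3 (delete): buffer="taehphugdvy" (len 11), cursors c1@4 c2@6, authorship ...1.2.....
After op 4 (delete): buffer="taepugdvy" (len 9), cursors c1@3 c2@4, authorship .........
After op 5 (move_left): buffer="taepugdvy" (len 9), cursors c1@2 c2@3, authorship .........
After op 6 (move_left): buffer="taepugdvy" (len 9), cursors c1@1 c2@2, authorship .........

Answer: 1 2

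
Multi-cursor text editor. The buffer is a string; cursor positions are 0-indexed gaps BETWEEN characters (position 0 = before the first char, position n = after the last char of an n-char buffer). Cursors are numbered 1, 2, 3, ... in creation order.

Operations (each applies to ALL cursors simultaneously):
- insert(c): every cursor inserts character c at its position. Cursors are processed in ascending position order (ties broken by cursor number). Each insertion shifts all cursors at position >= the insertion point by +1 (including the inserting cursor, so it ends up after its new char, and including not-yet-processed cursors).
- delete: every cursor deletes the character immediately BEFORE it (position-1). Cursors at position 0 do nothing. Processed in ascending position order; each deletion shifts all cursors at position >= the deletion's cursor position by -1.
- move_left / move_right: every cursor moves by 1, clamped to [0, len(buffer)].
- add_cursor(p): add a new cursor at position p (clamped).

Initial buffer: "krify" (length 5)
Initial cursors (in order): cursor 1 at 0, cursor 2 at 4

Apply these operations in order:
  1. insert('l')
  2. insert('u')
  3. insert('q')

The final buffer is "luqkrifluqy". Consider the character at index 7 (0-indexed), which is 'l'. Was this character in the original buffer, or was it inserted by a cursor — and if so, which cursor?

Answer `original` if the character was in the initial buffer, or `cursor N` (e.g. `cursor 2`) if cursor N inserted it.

After op 1 (insert('l')): buffer="lkrifly" (len 7), cursors c1@1 c2@6, authorship 1....2.
After op 2 (insert('u')): buffer="lukrifluy" (len 9), cursors c1@2 c2@8, authorship 11....22.
After op 3 (insert('q')): buffer="luqkrifluqy" (len 11), cursors c1@3 c2@10, authorship 111....222.
Authorship (.=original, N=cursor N): 1 1 1 . . . . 2 2 2 .
Index 7: author = 2

Answer: cursor 2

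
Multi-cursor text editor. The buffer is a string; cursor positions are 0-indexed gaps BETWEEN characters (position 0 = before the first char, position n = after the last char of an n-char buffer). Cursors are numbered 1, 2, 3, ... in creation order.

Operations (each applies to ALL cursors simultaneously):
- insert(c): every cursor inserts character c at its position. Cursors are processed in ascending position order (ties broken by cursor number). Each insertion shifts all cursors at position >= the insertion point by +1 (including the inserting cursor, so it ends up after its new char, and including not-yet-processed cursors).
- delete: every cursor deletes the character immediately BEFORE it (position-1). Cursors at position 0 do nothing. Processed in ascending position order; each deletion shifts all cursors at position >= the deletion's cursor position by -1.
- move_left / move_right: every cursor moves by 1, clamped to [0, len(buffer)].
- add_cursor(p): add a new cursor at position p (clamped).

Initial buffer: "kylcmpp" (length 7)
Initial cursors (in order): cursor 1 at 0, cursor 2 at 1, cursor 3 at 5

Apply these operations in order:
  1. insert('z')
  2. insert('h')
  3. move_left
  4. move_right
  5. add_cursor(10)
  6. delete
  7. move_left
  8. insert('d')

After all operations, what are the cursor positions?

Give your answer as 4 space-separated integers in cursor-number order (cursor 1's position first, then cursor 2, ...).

Answer: 1 4 10 10

Derivation:
After op 1 (insert('z')): buffer="zkzylcmzpp" (len 10), cursors c1@1 c2@3 c3@8, authorship 1.2....3..
After op 2 (insert('h')): buffer="zhkzhylcmzhpp" (len 13), cursors c1@2 c2@5 c3@11, authorship 11.22....33..
After op 3 (move_left): buffer="zhkzhylcmzhpp" (len 13), cursors c1@1 c2@4 c3@10, authorship 11.22....33..
After op 4 (move_right): buffer="zhkzhylcmzhpp" (len 13), cursors c1@2 c2@5 c3@11, authorship 11.22....33..
After op 5 (add_cursor(10)): buffer="zhkzhylcmzhpp" (len 13), cursors c1@2 c2@5 c4@10 c3@11, authorship 11.22....33..
After op 6 (delete): buffer="zkzylcmpp" (len 9), cursors c1@1 c2@3 c3@7 c4@7, authorship 1.2......
After op 7 (move_left): buffer="zkzylcmpp" (len 9), cursors c1@0 c2@2 c3@6 c4@6, authorship 1.2......
After op 8 (insert('d')): buffer="dzkdzylcddmpp" (len 13), cursors c1@1 c2@4 c3@10 c4@10, authorship 11.22...34...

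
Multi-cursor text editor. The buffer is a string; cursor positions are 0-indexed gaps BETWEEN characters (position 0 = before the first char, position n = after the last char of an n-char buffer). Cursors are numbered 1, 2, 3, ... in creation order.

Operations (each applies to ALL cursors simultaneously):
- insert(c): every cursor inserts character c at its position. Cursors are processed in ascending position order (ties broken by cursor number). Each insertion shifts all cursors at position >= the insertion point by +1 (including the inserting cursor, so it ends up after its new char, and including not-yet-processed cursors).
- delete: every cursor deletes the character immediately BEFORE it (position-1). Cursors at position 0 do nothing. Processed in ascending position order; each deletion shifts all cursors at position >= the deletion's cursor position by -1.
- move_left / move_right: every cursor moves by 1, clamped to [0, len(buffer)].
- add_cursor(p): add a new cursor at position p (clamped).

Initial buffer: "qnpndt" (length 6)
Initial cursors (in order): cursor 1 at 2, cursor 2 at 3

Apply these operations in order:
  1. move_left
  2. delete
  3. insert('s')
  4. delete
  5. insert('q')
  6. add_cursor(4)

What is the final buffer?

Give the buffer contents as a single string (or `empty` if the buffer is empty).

After op 1 (move_left): buffer="qnpndt" (len 6), cursors c1@1 c2@2, authorship ......
After op 2 (delete): buffer="pndt" (len 4), cursors c1@0 c2@0, authorship ....
After op 3 (insert('s')): buffer="sspndt" (len 6), cursors c1@2 c2@2, authorship 12....
After op 4 (delete): buffer="pndt" (len 4), cursors c1@0 c2@0, authorship ....
After op 5 (insert('q')): buffer="qqpndt" (len 6), cursors c1@2 c2@2, authorship 12....
After op 6 (add_cursor(4)): buffer="qqpndt" (len 6), cursors c1@2 c2@2 c3@4, authorship 12....

Answer: qqpndt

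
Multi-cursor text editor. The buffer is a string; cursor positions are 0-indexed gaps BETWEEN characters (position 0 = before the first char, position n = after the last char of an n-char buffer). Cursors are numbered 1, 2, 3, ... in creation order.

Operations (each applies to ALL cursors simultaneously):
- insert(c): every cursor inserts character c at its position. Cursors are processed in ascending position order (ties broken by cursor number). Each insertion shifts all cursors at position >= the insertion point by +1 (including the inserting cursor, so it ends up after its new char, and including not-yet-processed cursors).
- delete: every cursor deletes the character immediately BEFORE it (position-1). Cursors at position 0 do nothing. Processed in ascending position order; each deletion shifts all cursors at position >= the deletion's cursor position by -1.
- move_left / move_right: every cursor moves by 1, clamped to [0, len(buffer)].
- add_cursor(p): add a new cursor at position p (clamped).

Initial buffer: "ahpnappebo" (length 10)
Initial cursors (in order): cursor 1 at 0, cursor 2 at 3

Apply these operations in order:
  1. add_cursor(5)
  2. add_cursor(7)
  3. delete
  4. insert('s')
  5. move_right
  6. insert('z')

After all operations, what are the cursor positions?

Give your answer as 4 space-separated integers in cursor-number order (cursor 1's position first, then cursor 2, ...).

Answer: 3 7 10 13

Derivation:
After op 1 (add_cursor(5)): buffer="ahpnappebo" (len 10), cursors c1@0 c2@3 c3@5, authorship ..........
After op 2 (add_cursor(7)): buffer="ahpnappebo" (len 10), cursors c1@0 c2@3 c3@5 c4@7, authorship ..........
After op 3 (delete): buffer="ahnpebo" (len 7), cursors c1@0 c2@2 c3@3 c4@4, authorship .......
After op 4 (insert('s')): buffer="sahsnspsebo" (len 11), cursors c1@1 c2@4 c3@6 c4@8, authorship 1..2.3.4...
After op 5 (move_right): buffer="sahsnspsebo" (len 11), cursors c1@2 c2@5 c3@7 c4@9, authorship 1..2.3.4...
After op 6 (insert('z')): buffer="sazhsnzspzsezbo" (len 15), cursors c1@3 c2@7 c3@10 c4@13, authorship 1.1.2.23.34.4..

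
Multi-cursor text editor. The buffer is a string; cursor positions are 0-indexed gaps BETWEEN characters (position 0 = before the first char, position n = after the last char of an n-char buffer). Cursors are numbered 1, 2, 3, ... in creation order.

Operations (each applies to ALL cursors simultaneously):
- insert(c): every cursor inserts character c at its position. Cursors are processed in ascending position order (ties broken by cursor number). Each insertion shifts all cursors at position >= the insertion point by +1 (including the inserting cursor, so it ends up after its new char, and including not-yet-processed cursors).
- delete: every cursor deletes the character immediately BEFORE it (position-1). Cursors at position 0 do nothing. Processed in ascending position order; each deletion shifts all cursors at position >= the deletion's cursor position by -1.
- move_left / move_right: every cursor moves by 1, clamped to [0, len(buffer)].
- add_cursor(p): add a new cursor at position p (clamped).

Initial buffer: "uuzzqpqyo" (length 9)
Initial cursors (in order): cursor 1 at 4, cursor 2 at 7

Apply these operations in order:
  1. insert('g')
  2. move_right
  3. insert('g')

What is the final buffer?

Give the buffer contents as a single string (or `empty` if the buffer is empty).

After op 1 (insert('g')): buffer="uuzzgqpqgyo" (len 11), cursors c1@5 c2@9, authorship ....1...2..
After op 2 (move_right): buffer="uuzzgqpqgyo" (len 11), cursors c1@6 c2@10, authorship ....1...2..
After op 3 (insert('g')): buffer="uuzzgqgpqgygo" (len 13), cursors c1@7 c2@12, authorship ....1.1..2.2.

Answer: uuzzgqgpqgygo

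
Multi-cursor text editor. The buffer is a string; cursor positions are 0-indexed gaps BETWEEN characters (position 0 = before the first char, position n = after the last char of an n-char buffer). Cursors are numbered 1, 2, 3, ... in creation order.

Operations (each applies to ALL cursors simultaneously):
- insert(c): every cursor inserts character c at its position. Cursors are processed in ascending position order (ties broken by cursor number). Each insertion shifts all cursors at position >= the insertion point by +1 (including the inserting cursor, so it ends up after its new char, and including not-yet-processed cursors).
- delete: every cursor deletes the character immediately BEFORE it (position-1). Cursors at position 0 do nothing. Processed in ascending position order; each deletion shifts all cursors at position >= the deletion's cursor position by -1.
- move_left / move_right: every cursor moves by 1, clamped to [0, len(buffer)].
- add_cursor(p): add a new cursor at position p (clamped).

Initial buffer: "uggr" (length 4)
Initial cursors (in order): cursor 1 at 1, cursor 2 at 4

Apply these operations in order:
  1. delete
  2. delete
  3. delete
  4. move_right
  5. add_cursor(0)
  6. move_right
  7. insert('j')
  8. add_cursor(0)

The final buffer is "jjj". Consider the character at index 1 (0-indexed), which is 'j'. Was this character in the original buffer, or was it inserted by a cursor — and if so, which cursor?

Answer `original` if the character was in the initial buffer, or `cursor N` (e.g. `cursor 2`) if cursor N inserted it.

After op 1 (delete): buffer="gg" (len 2), cursors c1@0 c2@2, authorship ..
After op 2 (delete): buffer="g" (len 1), cursors c1@0 c2@1, authorship .
After op 3 (delete): buffer="" (len 0), cursors c1@0 c2@0, authorship 
After op 4 (move_right): buffer="" (len 0), cursors c1@0 c2@0, authorship 
After op 5 (add_cursor(0)): buffer="" (len 0), cursors c1@0 c2@0 c3@0, authorship 
After op 6 (move_right): buffer="" (len 0), cursors c1@0 c2@0 c3@0, authorship 
After op 7 (insert('j')): buffer="jjj" (len 3), cursors c1@3 c2@3 c3@3, authorship 123
After op 8 (add_cursor(0)): buffer="jjj" (len 3), cursors c4@0 c1@3 c2@3 c3@3, authorship 123
Authorship (.=original, N=cursor N): 1 2 3
Index 1: author = 2

Answer: cursor 2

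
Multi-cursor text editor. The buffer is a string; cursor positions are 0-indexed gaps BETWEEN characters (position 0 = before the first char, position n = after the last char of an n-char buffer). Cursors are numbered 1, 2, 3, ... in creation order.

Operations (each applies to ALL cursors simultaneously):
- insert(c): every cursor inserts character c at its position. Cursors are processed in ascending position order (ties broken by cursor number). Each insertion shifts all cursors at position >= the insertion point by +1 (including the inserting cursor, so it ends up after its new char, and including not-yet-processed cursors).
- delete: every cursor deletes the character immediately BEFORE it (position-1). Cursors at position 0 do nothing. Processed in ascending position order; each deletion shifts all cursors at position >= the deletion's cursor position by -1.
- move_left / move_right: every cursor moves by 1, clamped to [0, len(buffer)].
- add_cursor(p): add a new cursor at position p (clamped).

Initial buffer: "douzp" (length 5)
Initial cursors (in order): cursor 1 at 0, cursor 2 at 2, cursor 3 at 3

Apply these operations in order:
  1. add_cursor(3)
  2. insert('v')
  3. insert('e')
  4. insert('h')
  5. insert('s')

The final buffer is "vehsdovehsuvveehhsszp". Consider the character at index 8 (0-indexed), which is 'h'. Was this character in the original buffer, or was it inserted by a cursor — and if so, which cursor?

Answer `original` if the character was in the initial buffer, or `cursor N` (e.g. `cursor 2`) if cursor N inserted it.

After op 1 (add_cursor(3)): buffer="douzp" (len 5), cursors c1@0 c2@2 c3@3 c4@3, authorship .....
After op 2 (insert('v')): buffer="vdovuvvzp" (len 9), cursors c1@1 c2@4 c3@7 c4@7, authorship 1..2.34..
After op 3 (insert('e')): buffer="vedoveuvveezp" (len 13), cursors c1@2 c2@6 c3@11 c4@11, authorship 11..22.3434..
After op 4 (insert('h')): buffer="vehdovehuvveehhzp" (len 17), cursors c1@3 c2@8 c3@15 c4@15, authorship 111..222.343434..
After op 5 (insert('s')): buffer="vehsdovehsuvveehhsszp" (len 21), cursors c1@4 c2@10 c3@19 c4@19, authorship 1111..2222.34343434..
Authorship (.=original, N=cursor N): 1 1 1 1 . . 2 2 2 2 . 3 4 3 4 3 4 3 4 . .
Index 8: author = 2

Answer: cursor 2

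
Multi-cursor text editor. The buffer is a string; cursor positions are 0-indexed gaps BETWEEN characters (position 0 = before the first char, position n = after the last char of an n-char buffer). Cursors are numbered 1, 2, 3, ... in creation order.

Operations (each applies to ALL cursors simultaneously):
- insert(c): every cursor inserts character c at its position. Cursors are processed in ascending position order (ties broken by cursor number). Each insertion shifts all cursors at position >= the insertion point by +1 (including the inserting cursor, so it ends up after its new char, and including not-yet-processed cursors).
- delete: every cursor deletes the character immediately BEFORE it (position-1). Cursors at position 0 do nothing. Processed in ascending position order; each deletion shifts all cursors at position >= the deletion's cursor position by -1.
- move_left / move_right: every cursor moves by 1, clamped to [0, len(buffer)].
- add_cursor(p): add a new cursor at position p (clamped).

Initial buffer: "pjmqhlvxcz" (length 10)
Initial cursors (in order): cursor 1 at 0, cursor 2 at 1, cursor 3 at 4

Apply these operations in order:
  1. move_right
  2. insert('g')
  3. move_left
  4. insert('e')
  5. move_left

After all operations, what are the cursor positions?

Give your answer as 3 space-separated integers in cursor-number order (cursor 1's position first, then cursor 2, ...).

After op 1 (move_right): buffer="pjmqhlvxcz" (len 10), cursors c1@1 c2@2 c3@5, authorship ..........
After op 2 (insert('g')): buffer="pgjgmqhglvxcz" (len 13), cursors c1@2 c2@4 c3@8, authorship .1.2...3.....
After op 3 (move_left): buffer="pgjgmqhglvxcz" (len 13), cursors c1@1 c2@3 c3@7, authorship .1.2...3.....
After op 4 (insert('e')): buffer="pegjegmqheglvxcz" (len 16), cursors c1@2 c2@5 c3@10, authorship .11.22...33.....
After op 5 (move_left): buffer="pegjegmqheglvxcz" (len 16), cursors c1@1 c2@4 c3@9, authorship .11.22...33.....

Answer: 1 4 9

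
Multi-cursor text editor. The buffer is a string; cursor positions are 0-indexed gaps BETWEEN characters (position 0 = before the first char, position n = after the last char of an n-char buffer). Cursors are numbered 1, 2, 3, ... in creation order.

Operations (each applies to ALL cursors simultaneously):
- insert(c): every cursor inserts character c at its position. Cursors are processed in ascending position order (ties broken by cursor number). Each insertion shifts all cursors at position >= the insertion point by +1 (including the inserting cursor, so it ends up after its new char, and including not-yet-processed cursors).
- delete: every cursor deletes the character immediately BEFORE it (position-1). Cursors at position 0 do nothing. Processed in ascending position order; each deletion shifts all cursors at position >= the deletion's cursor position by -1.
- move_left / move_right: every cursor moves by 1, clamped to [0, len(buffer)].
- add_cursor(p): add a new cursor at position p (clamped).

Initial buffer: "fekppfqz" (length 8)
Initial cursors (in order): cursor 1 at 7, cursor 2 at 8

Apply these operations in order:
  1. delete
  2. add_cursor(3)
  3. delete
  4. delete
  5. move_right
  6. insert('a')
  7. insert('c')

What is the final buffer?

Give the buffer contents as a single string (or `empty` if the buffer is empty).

Answer: aaaccc

Derivation:
After op 1 (delete): buffer="fekppf" (len 6), cursors c1@6 c2@6, authorship ......
After op 2 (add_cursor(3)): buffer="fekppf" (len 6), cursors c3@3 c1@6 c2@6, authorship ......
After op 3 (delete): buffer="fep" (len 3), cursors c3@2 c1@3 c2@3, authorship ...
After op 4 (delete): buffer="" (len 0), cursors c1@0 c2@0 c3@0, authorship 
After op 5 (move_right): buffer="" (len 0), cursors c1@0 c2@0 c3@0, authorship 
After op 6 (insert('a')): buffer="aaa" (len 3), cursors c1@3 c2@3 c3@3, authorship 123
After op 7 (insert('c')): buffer="aaaccc" (len 6), cursors c1@6 c2@6 c3@6, authorship 123123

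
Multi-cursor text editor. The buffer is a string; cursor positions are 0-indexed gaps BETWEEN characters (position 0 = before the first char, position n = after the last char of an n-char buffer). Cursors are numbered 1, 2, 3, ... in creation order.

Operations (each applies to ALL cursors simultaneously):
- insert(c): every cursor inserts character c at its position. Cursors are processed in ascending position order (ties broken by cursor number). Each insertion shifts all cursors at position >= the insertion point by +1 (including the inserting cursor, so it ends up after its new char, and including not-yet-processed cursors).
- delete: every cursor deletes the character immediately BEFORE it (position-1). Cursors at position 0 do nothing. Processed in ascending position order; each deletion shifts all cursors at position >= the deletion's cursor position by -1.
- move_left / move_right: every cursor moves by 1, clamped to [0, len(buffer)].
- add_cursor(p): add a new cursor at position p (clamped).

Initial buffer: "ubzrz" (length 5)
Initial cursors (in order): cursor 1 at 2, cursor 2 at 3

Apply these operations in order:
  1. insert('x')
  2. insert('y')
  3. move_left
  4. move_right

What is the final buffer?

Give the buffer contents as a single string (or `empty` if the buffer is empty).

Answer: ubxyzxyrz

Derivation:
After op 1 (insert('x')): buffer="ubxzxrz" (len 7), cursors c1@3 c2@5, authorship ..1.2..
After op 2 (insert('y')): buffer="ubxyzxyrz" (len 9), cursors c1@4 c2@7, authorship ..11.22..
After op 3 (move_left): buffer="ubxyzxyrz" (len 9), cursors c1@3 c2@6, authorship ..11.22..
After op 4 (move_right): buffer="ubxyzxyrz" (len 9), cursors c1@4 c2@7, authorship ..11.22..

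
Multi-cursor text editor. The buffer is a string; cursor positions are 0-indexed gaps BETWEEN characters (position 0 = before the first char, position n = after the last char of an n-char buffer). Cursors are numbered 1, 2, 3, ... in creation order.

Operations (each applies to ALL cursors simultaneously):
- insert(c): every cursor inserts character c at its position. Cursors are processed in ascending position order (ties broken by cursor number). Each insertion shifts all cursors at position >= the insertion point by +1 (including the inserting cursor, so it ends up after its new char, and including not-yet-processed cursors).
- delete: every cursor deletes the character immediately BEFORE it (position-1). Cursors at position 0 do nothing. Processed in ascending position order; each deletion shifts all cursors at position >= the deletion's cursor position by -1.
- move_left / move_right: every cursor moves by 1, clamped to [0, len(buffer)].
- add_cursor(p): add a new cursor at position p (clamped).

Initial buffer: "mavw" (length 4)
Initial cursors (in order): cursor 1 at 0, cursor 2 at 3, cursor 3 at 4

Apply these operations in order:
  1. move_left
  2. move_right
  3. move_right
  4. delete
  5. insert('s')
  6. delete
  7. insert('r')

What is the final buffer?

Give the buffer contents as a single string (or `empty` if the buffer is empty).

Answer: mrrr

Derivation:
After op 1 (move_left): buffer="mavw" (len 4), cursors c1@0 c2@2 c3@3, authorship ....
After op 2 (move_right): buffer="mavw" (len 4), cursors c1@1 c2@3 c3@4, authorship ....
After op 3 (move_right): buffer="mavw" (len 4), cursors c1@2 c2@4 c3@4, authorship ....
After op 4 (delete): buffer="m" (len 1), cursors c1@1 c2@1 c3@1, authorship .
After op 5 (insert('s')): buffer="msss" (len 4), cursors c1@4 c2@4 c3@4, authorship .123
After op 6 (delete): buffer="m" (len 1), cursors c1@1 c2@1 c3@1, authorship .
After op 7 (insert('r')): buffer="mrrr" (len 4), cursors c1@4 c2@4 c3@4, authorship .123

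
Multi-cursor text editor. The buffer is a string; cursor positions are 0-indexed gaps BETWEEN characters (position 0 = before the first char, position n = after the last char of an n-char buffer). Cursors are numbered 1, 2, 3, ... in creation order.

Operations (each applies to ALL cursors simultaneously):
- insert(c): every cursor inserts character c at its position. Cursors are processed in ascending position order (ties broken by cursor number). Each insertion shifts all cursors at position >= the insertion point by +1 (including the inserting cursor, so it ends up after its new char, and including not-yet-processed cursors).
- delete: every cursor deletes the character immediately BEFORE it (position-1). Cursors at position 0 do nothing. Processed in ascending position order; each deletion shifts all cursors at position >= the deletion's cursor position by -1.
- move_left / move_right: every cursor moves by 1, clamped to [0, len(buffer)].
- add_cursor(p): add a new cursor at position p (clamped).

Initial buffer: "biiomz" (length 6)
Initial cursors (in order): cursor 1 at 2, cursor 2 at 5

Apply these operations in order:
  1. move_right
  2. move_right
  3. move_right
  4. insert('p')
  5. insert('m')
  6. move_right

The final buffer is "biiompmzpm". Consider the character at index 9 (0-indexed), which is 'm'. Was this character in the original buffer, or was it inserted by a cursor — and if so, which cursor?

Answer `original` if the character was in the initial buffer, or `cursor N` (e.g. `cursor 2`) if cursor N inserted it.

After op 1 (move_right): buffer="biiomz" (len 6), cursors c1@3 c2@6, authorship ......
After op 2 (move_right): buffer="biiomz" (len 6), cursors c1@4 c2@6, authorship ......
After op 3 (move_right): buffer="biiomz" (len 6), cursors c1@5 c2@6, authorship ......
After op 4 (insert('p')): buffer="biiompzp" (len 8), cursors c1@6 c2@8, authorship .....1.2
After op 5 (insert('m')): buffer="biiompmzpm" (len 10), cursors c1@7 c2@10, authorship .....11.22
After op 6 (move_right): buffer="biiompmzpm" (len 10), cursors c1@8 c2@10, authorship .....11.22
Authorship (.=original, N=cursor N): . . . . . 1 1 . 2 2
Index 9: author = 2

Answer: cursor 2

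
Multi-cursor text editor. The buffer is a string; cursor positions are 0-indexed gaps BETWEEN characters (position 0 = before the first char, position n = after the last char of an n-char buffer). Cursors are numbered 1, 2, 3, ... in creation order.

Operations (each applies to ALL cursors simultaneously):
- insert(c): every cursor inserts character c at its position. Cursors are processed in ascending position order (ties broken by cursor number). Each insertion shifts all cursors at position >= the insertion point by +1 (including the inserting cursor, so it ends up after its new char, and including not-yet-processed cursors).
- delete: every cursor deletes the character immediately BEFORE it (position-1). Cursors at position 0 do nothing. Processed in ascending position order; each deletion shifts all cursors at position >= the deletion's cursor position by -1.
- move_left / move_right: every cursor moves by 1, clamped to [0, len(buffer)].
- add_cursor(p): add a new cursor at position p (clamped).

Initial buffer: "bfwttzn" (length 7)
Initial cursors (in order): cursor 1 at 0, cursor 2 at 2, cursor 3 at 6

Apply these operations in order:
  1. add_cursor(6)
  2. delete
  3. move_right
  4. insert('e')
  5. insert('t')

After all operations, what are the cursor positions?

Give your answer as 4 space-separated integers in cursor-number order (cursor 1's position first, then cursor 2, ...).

After op 1 (add_cursor(6)): buffer="bfwttzn" (len 7), cursors c1@0 c2@2 c3@6 c4@6, authorship .......
After op 2 (delete): buffer="bwtn" (len 4), cursors c1@0 c2@1 c3@3 c4@3, authorship ....
After op 3 (move_right): buffer="bwtn" (len 4), cursors c1@1 c2@2 c3@4 c4@4, authorship ....
After op 4 (insert('e')): buffer="bewetnee" (len 8), cursors c1@2 c2@4 c3@8 c4@8, authorship .1.2..34
After op 5 (insert('t')): buffer="betwettneett" (len 12), cursors c1@3 c2@6 c3@12 c4@12, authorship .11.22..3434

Answer: 3 6 12 12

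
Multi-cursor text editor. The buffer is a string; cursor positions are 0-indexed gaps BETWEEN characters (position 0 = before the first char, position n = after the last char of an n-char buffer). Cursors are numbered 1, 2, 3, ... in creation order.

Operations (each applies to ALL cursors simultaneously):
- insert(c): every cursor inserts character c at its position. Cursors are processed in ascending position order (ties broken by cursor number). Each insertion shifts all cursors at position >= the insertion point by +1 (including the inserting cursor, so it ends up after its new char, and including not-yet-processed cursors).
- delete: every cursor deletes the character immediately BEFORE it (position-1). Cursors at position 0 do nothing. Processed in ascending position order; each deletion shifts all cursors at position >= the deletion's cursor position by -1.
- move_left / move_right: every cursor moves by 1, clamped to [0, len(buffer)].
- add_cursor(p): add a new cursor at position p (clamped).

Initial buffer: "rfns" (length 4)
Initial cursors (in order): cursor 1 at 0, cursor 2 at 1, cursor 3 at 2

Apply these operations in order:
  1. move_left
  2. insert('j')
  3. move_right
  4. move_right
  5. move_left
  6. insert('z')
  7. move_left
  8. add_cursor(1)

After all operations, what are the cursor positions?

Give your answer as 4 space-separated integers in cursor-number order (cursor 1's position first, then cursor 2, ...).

Answer: 4 4 7 1

Derivation:
After op 1 (move_left): buffer="rfns" (len 4), cursors c1@0 c2@0 c3@1, authorship ....
After op 2 (insert('j')): buffer="jjrjfns" (len 7), cursors c1@2 c2@2 c3@4, authorship 12.3...
After op 3 (move_right): buffer="jjrjfns" (len 7), cursors c1@3 c2@3 c3@5, authorship 12.3...
After op 4 (move_right): buffer="jjrjfns" (len 7), cursors c1@4 c2@4 c3@6, authorship 12.3...
After op 5 (move_left): buffer="jjrjfns" (len 7), cursors c1@3 c2@3 c3@5, authorship 12.3...
After op 6 (insert('z')): buffer="jjrzzjfzns" (len 10), cursors c1@5 c2@5 c3@8, authorship 12.123.3..
After op 7 (move_left): buffer="jjrzzjfzns" (len 10), cursors c1@4 c2@4 c3@7, authorship 12.123.3..
After op 8 (add_cursor(1)): buffer="jjrzzjfzns" (len 10), cursors c4@1 c1@4 c2@4 c3@7, authorship 12.123.3..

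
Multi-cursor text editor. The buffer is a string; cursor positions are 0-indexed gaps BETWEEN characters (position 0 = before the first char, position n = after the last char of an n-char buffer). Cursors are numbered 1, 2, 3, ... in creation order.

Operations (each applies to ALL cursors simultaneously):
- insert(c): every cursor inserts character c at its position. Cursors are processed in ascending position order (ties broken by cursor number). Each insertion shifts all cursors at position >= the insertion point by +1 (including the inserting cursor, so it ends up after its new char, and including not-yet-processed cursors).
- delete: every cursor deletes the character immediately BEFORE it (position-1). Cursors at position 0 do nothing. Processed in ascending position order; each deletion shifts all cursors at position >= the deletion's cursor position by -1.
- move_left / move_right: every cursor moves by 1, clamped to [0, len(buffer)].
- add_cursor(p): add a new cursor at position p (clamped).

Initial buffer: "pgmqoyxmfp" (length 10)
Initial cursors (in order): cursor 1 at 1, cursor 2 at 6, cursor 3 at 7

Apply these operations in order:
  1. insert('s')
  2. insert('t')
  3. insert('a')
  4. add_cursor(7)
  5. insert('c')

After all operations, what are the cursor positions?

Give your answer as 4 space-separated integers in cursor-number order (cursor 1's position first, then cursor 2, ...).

After op 1 (insert('s')): buffer="psgmqoysxsmfp" (len 13), cursors c1@2 c2@8 c3@10, authorship .1.....2.3...
After op 2 (insert('t')): buffer="pstgmqoystxstmfp" (len 16), cursors c1@3 c2@10 c3@13, authorship .11.....22.33...
After op 3 (insert('a')): buffer="pstagmqoystaxstamfp" (len 19), cursors c1@4 c2@12 c3@16, authorship .111.....222.333...
After op 4 (add_cursor(7)): buffer="pstagmqoystaxstamfp" (len 19), cursors c1@4 c4@7 c2@12 c3@16, authorship .111.....222.333...
After op 5 (insert('c')): buffer="pstacgmqcoystacxstacmfp" (len 23), cursors c1@5 c4@9 c2@15 c3@20, authorship .1111...4..2222.3333...

Answer: 5 15 20 9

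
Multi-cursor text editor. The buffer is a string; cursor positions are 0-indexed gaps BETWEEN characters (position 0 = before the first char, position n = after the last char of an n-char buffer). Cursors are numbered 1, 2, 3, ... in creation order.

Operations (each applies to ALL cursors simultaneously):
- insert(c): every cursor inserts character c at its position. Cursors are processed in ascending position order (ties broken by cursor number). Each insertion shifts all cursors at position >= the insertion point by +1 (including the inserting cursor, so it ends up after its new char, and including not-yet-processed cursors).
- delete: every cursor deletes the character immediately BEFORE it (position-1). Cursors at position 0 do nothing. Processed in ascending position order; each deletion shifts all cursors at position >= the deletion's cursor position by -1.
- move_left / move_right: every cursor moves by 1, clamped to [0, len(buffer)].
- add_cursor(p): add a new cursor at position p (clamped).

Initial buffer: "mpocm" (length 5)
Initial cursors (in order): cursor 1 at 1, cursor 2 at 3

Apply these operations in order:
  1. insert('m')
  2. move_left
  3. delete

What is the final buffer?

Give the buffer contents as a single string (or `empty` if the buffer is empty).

Answer: mpmcm

Derivation:
After op 1 (insert('m')): buffer="mmpomcm" (len 7), cursors c1@2 c2@5, authorship .1..2..
After op 2 (move_left): buffer="mmpomcm" (len 7), cursors c1@1 c2@4, authorship .1..2..
After op 3 (delete): buffer="mpmcm" (len 5), cursors c1@0 c2@2, authorship 1.2..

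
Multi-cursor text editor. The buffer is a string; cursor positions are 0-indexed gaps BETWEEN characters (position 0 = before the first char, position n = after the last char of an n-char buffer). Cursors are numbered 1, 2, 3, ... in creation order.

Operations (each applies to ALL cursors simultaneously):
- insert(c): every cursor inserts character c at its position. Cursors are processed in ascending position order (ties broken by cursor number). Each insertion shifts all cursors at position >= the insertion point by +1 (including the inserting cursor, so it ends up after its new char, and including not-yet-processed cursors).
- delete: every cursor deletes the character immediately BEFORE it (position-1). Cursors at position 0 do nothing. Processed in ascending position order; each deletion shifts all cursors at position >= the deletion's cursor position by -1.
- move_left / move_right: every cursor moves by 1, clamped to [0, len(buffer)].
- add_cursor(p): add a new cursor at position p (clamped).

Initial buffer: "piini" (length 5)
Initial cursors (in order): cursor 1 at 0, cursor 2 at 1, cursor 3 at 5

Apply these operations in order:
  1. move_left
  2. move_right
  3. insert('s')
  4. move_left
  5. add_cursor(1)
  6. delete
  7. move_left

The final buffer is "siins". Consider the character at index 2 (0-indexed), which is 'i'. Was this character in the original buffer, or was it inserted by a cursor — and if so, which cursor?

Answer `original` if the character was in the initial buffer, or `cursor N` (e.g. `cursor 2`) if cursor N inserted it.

Answer: original

Derivation:
After op 1 (move_left): buffer="piini" (len 5), cursors c1@0 c2@0 c3@4, authorship .....
After op 2 (move_right): buffer="piini" (len 5), cursors c1@1 c2@1 c3@5, authorship .....
After op 3 (insert('s')): buffer="pssiinis" (len 8), cursors c1@3 c2@3 c3@8, authorship .12....3
After op 4 (move_left): buffer="pssiinis" (len 8), cursors c1@2 c2@2 c3@7, authorship .12....3
After op 5 (add_cursor(1)): buffer="pssiinis" (len 8), cursors c4@1 c1@2 c2@2 c3@7, authorship .12....3
After op 6 (delete): buffer="siins" (len 5), cursors c1@0 c2@0 c4@0 c3@4, authorship 2...3
After op 7 (move_left): buffer="siins" (len 5), cursors c1@0 c2@0 c4@0 c3@3, authorship 2...3
Authorship (.=original, N=cursor N): 2 . . . 3
Index 2: author = original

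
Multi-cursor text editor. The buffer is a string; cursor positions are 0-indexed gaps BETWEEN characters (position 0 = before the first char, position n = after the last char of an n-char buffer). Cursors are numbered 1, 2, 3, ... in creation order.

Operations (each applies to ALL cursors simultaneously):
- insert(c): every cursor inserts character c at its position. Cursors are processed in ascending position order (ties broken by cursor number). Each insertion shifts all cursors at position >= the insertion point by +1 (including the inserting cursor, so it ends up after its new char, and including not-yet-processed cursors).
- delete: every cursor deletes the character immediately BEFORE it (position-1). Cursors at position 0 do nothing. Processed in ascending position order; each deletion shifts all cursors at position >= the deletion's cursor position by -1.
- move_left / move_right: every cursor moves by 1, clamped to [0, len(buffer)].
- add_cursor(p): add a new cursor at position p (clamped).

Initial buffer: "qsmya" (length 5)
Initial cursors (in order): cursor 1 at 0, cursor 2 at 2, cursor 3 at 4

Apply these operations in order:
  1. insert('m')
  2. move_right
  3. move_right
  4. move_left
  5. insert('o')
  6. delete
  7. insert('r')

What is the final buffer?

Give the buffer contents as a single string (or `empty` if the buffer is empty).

Answer: mqrsmmrymra

Derivation:
After op 1 (insert('m')): buffer="mqsmmyma" (len 8), cursors c1@1 c2@4 c3@7, authorship 1..2..3.
After op 2 (move_right): buffer="mqsmmyma" (len 8), cursors c1@2 c2@5 c3@8, authorship 1..2..3.
After op 3 (move_right): buffer="mqsmmyma" (len 8), cursors c1@3 c2@6 c3@8, authorship 1..2..3.
After op 4 (move_left): buffer="mqsmmyma" (len 8), cursors c1@2 c2@5 c3@7, authorship 1..2..3.
After op 5 (insert('o')): buffer="mqosmmoymoa" (len 11), cursors c1@3 c2@7 c3@10, authorship 1.1.2.2.33.
After op 6 (delete): buffer="mqsmmyma" (len 8), cursors c1@2 c2@5 c3@7, authorship 1..2..3.
After op 7 (insert('r')): buffer="mqrsmmrymra" (len 11), cursors c1@3 c2@7 c3@10, authorship 1.1.2.2.33.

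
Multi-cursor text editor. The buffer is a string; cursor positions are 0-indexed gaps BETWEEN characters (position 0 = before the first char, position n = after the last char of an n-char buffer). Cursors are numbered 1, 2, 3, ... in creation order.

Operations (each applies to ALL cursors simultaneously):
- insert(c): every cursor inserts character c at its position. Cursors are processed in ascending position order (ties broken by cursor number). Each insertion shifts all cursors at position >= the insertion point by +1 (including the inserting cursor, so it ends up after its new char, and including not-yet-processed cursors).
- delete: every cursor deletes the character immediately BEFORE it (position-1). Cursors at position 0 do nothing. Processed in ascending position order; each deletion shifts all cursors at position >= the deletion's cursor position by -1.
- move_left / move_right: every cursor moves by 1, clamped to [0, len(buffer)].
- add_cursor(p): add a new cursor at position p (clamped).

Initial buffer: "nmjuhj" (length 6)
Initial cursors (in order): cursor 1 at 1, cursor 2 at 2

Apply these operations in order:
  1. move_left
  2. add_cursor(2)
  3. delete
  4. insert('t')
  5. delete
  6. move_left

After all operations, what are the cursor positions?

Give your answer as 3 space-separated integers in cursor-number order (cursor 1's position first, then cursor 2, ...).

After op 1 (move_left): buffer="nmjuhj" (len 6), cursors c1@0 c2@1, authorship ......
After op 2 (add_cursor(2)): buffer="nmjuhj" (len 6), cursors c1@0 c2@1 c3@2, authorship ......
After op 3 (delete): buffer="juhj" (len 4), cursors c1@0 c2@0 c3@0, authorship ....
After op 4 (insert('t')): buffer="tttjuhj" (len 7), cursors c1@3 c2@3 c3@3, authorship 123....
After op 5 (delete): buffer="juhj" (len 4), cursors c1@0 c2@0 c3@0, authorship ....
After op 6 (move_left): buffer="juhj" (len 4), cursors c1@0 c2@0 c3@0, authorship ....

Answer: 0 0 0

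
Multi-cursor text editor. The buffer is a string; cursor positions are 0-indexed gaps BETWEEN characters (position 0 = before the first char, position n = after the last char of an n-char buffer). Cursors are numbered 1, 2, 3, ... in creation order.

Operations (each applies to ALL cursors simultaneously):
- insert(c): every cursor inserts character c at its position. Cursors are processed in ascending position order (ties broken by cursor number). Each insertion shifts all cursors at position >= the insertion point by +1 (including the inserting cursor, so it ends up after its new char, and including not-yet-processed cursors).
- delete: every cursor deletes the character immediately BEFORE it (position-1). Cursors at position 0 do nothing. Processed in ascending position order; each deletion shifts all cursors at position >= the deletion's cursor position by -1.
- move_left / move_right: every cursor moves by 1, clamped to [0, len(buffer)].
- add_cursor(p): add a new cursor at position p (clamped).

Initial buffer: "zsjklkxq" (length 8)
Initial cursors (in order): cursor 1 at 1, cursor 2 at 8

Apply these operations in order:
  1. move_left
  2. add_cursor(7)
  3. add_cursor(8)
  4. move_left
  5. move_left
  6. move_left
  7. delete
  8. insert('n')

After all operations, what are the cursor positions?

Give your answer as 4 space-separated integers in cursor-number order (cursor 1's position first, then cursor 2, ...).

Answer: 1 6 6 6

Derivation:
After op 1 (move_left): buffer="zsjklkxq" (len 8), cursors c1@0 c2@7, authorship ........
After op 2 (add_cursor(7)): buffer="zsjklkxq" (len 8), cursors c1@0 c2@7 c3@7, authorship ........
After op 3 (add_cursor(8)): buffer="zsjklkxq" (len 8), cursors c1@0 c2@7 c3@7 c4@8, authorship ........
After op 4 (move_left): buffer="zsjklkxq" (len 8), cursors c1@0 c2@6 c3@6 c4@7, authorship ........
After op 5 (move_left): buffer="zsjklkxq" (len 8), cursors c1@0 c2@5 c3@5 c4@6, authorship ........
After op 6 (move_left): buffer="zsjklkxq" (len 8), cursors c1@0 c2@4 c3@4 c4@5, authorship ........
After op 7 (delete): buffer="zskxq" (len 5), cursors c1@0 c2@2 c3@2 c4@2, authorship .....
After op 8 (insert('n')): buffer="nzsnnnkxq" (len 9), cursors c1@1 c2@6 c3@6 c4@6, authorship 1..234...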